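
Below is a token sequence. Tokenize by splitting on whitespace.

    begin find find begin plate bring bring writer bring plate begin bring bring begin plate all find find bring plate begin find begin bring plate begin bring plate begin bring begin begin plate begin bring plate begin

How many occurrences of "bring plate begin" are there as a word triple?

Scanning the 35 overlapping trigram windows for "bring plate begin":
  position 9–11: bring plate begin
  position 19–21: bring plate begin
  position 24–26: bring plate begin
  position 27–29: bring plate begin
  position 35–37: bring plate begin

5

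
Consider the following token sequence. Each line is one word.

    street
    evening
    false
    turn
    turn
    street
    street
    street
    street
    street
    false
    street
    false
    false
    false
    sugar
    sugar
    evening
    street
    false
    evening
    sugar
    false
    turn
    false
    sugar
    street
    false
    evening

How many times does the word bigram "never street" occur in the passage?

Scanning the 28 overlapping bigram windows for "never street":
  (none found)

0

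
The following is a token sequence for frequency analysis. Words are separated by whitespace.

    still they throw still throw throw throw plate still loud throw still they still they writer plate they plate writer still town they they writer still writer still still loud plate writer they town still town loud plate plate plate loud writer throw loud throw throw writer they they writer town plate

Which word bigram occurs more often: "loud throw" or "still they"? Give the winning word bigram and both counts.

"still they" (3 vs 2)

"loud throw": 2 occurrences
"still they": 3 occurrences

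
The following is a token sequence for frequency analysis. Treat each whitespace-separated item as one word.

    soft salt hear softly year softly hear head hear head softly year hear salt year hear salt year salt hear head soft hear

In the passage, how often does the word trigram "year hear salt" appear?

2

Scanning the 21 overlapping trigram windows for "year hear salt":
  position 12–14: year hear salt
  position 15–17: year hear salt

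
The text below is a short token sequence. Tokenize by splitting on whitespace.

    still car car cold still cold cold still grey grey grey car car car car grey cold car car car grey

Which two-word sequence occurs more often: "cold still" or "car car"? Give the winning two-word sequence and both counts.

"cold still": 2 occurrences
"car car": 6 occurrences

"car car" (6 vs 2)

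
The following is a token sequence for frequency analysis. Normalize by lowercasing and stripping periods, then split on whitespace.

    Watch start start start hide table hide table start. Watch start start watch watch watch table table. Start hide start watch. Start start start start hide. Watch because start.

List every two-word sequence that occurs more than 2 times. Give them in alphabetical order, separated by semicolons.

Bigram counts meeting the condition (more than 2 times):
  start hide: 3
  start start: 6
  start watch: 3
  watch start: 3

start hide; start start; start watch; watch start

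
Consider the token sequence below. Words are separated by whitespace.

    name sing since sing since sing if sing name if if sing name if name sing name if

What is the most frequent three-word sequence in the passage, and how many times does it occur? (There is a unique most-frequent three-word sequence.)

"sing name if", 3 times

Trigram frequencies (highest first):
  sing name if: 3
  sing since sing: 2
  if sing name: 2
  name sing since: 1
  since sing since: 1
  since sing if: 1
  … (6 more, each ≤ 1)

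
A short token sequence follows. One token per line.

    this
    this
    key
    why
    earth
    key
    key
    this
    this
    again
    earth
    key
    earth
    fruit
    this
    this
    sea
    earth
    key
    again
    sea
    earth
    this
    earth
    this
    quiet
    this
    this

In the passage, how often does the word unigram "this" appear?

10

Scanning the 28 tokens for "this":
  position 1: this
  position 2: this
  position 8: this
  position 9: this
  position 15: this
  position 16: this
  position 23: this
  position 25: this
  position 27: this
  position 28: this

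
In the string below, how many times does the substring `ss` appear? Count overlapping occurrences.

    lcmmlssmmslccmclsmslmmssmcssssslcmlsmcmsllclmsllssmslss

Sliding a length-2 window over the 55 characters (54 positions):
  position 6–7: ss
  position 23–24: ss
  position 27–28: ss
  position 28–29: ss
  position 29–30: ss
  position 30–31: ss
  position 49–50: ss
  position 54–55: ss

8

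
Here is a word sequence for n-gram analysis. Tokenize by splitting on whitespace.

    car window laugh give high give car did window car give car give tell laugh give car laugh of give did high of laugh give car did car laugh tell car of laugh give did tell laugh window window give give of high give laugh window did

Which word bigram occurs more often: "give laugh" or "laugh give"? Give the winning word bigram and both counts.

"give laugh": 1 occurrence
"laugh give": 4 occurrences

"laugh give" (4 vs 1)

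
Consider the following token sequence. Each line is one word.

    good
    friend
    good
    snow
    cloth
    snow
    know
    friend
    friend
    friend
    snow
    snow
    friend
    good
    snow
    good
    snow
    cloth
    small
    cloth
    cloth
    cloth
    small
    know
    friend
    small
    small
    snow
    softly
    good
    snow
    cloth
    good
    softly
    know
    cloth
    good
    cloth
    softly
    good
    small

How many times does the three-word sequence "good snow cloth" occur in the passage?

Scanning the 39 overlapping trigram windows for "good snow cloth":
  position 3–5: good snow cloth
  position 16–18: good snow cloth
  position 30–32: good snow cloth

3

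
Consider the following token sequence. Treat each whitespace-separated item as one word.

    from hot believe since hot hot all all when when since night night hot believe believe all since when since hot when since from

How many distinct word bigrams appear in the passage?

19

24 tokens → 23 bigram windows in total.
Repeated bigrams (each contributes count−1 duplicates):
  when since: 3
  hot believe: 2
  since hot: 2
4 duplicate windows → 23 − 4 = 19 distinct.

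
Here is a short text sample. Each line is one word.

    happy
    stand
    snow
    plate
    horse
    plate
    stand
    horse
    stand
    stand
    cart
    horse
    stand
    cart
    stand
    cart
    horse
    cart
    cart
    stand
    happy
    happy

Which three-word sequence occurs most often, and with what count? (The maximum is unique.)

Trigram frequencies (highest first):
  stand cart horse: 2
  happy stand snow: 1
  stand snow plate: 1
  snow plate horse: 1
  plate horse plate: 1
  horse plate stand: 1
  … (13 more, each ≤ 1)

"stand cart horse", 2 times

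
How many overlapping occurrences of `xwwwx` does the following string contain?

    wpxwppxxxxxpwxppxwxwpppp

Sliding a length-5 window over the 24 characters (20 positions):
  (no match at any position)

0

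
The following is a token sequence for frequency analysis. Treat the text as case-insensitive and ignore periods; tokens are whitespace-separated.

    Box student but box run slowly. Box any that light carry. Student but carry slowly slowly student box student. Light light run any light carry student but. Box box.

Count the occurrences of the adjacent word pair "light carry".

2

Scanning the 28 overlapping bigram windows for "light carry":
  position 10–11: light carry
  position 24–25: light carry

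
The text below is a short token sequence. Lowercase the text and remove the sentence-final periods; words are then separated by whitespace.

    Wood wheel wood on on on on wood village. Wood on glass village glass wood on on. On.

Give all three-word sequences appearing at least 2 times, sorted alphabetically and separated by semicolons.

on on on; wood on on

Trigram counts meeting the condition (at least 2 times):
  on on on: 3
  wood on on: 2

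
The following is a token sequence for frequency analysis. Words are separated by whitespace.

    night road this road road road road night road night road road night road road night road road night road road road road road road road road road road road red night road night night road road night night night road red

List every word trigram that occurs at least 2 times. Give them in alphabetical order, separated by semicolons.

night night road; night road night; night road road; road night night; road night road; road road night; road road road

Trigram counts meeting the condition (at least 2 times):
  night night road: 2
  night road night: 2
  night road road: 5
  road night night: 2
  road night road: 5
  road road night: 5
  road road road: 11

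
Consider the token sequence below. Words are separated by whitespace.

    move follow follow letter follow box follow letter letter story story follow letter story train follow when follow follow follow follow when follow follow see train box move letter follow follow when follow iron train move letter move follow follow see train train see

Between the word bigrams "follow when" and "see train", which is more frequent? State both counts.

"follow when" (3 vs 2)

"follow when": 3 occurrences
"see train": 2 occurrences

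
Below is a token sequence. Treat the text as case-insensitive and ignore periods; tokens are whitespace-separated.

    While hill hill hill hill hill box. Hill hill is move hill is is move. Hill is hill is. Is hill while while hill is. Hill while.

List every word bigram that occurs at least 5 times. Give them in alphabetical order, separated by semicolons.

Bigram counts meeting the condition (at least 5 times):
  hill hill: 5
  hill is: 5

hill hill; hill is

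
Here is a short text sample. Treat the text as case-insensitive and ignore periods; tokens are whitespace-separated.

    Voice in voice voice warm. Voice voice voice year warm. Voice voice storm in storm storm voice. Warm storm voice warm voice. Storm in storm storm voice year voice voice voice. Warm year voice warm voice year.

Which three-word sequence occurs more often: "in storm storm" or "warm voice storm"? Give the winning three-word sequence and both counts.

"in storm storm" (2 vs 1)

"in storm storm": 2 occurrences
"warm voice storm": 1 occurrence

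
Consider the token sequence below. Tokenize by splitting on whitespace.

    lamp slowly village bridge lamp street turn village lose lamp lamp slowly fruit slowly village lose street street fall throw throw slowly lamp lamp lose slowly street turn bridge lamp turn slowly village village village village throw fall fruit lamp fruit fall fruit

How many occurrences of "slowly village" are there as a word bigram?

3

Scanning the 42 overlapping bigram windows for "slowly village":
  position 2–3: slowly village
  position 14–15: slowly village
  position 32–33: slowly village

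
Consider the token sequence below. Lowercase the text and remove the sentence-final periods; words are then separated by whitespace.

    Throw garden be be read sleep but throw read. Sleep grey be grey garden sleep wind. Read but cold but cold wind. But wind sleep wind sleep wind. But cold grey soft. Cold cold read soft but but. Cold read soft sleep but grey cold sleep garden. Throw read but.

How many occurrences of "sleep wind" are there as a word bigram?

3

Scanning the 49 overlapping bigram windows for "sleep wind":
  position 15–16: sleep wind
  position 25–26: sleep wind
  position 27–28: sleep wind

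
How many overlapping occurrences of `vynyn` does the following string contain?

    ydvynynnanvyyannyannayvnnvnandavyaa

Sliding a length-5 window over the 35 characters (31 positions):
  position 3–7: vynyn

1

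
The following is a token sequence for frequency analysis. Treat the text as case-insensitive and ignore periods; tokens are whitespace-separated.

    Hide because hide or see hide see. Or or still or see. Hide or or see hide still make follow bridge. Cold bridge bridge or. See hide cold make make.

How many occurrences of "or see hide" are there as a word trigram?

Scanning the 28 overlapping trigram windows for "or see hide":
  position 4–6: or see hide
  position 11–13: or see hide
  position 15–17: or see hide
  position 25–27: or see hide

4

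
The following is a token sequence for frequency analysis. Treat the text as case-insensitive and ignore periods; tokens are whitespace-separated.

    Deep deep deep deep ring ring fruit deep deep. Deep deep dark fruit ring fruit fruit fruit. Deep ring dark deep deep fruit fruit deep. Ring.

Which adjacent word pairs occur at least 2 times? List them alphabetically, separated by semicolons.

Bigram counts meeting the condition (at least 2 times):
  deep deep: 7
  deep ring: 3
  fruit deep: 3
  fruit fruit: 3
  ring fruit: 2

deep deep; deep ring; fruit deep; fruit fruit; ring fruit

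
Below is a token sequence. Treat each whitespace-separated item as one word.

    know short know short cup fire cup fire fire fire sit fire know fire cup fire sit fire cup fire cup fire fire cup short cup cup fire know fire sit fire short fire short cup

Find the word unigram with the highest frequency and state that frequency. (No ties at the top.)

"fire", 15 times

Unigram frequencies (highest first):
  fire: 15
  cup: 9
  short: 5
  know: 4
  sit: 3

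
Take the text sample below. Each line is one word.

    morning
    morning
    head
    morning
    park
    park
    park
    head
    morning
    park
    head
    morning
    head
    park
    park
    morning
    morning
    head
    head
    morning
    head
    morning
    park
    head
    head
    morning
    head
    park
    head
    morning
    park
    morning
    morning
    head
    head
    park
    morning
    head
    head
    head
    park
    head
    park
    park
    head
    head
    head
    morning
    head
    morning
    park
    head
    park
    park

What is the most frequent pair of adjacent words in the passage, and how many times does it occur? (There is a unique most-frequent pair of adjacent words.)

Bigram frequencies (highest first):
  head morning: 9
  morning head: 8
  park head: 7
  head head: 7
  head park: 6
  morning park: 5
  … (3 more, each ≤ 5)

"head morning", 9 times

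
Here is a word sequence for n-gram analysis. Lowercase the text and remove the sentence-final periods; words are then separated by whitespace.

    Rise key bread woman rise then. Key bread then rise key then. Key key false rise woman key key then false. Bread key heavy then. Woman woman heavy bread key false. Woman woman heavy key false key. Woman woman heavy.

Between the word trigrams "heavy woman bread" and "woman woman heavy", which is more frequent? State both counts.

"woman woman heavy" (3 vs 0)

"heavy woman bread": 0 occurrences
"woman woman heavy": 3 occurrences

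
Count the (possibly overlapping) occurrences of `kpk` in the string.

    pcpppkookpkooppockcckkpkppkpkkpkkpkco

5

Sliding a length-3 window over the 37 characters (35 positions):
  position 9–11: kpk
  position 22–24: kpk
  position 27–29: kpk
  position 30–32: kpk
  position 33–35: kpk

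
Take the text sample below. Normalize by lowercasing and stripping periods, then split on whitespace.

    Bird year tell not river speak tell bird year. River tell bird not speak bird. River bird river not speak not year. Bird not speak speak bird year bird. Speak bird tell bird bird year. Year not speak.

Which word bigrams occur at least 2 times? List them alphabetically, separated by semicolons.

bird not; bird river; bird year; not speak; speak bird; tell bird; year bird

Bigram counts meeting the condition (at least 2 times):
  bird not: 2
  bird river: 2
  bird year: 4
  not speak: 4
  speak bird: 3
  tell bird: 3
  year bird: 2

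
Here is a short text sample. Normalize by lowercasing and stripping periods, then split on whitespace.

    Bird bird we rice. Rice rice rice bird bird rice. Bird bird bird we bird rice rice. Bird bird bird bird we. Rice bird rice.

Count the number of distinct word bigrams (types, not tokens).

7

25 tokens → 24 bigram windows in total.
Repeated bigrams (each contributes count−1 duplicates):
  bird bird: 7
  rice bird: 4
  rice rice: 4
  bird rice: 3
  bird we: 3
  we rice: 2
17 duplicate windows → 24 − 17 = 7 distinct.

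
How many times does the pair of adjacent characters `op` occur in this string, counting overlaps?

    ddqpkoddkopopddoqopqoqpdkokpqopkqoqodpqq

Sliding a length-2 window over the 40 characters (39 positions):
  position 10–11: op
  position 12–13: op
  position 18–19: op
  position 30–31: op

4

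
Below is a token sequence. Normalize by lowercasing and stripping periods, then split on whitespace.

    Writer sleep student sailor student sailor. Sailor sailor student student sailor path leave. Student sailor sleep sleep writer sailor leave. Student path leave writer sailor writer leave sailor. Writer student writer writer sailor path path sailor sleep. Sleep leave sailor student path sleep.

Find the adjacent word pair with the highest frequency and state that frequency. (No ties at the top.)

"student sailor", 4 times

Bigram frequencies (highest first):
  student sailor: 4
  sailor student: 3
  writer sailor: 3
  sailor sailor: 2
  sailor path: 2
  path leave: 2
  … (20 more, each ≤ 2)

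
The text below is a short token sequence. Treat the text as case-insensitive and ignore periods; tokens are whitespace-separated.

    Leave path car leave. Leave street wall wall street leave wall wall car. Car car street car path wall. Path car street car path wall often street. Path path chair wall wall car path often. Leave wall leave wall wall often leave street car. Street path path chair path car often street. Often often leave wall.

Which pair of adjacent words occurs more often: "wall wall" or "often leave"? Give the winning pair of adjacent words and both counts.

"wall wall" (4 vs 3)

"wall wall": 4 occurrences
"often leave": 3 occurrences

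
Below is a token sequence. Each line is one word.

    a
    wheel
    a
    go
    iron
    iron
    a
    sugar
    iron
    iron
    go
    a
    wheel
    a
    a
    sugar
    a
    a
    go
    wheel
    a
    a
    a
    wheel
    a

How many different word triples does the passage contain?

20

25 tokens → 23 trigram windows in total.
Repeated trigrams (each contributes count−1 duplicates):
  a wheel a: 3
  wheel a a: 2
3 duplicate windows → 23 − 3 = 20 distinct.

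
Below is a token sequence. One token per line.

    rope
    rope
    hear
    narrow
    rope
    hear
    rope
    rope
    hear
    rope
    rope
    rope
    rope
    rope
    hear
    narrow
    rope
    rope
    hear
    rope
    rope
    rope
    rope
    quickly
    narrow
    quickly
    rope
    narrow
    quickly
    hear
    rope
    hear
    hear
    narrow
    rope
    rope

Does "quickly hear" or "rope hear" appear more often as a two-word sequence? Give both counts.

"quickly hear": 1 occurrence
"rope hear": 6 occurrences

"rope hear" (6 vs 1)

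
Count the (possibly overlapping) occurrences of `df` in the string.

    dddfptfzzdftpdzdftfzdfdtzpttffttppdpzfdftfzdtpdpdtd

Sliding a length-2 window over the 51 characters (50 positions):
  position 3–4: df
  position 10–11: df
  position 16–17: df
  position 21–22: df
  position 39–40: df

5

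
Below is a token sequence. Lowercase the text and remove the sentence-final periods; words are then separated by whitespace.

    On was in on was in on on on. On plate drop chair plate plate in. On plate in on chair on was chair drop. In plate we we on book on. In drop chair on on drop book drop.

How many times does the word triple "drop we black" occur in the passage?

Scanning the 38 overlapping trigram windows for "drop we black":
  (none found)

0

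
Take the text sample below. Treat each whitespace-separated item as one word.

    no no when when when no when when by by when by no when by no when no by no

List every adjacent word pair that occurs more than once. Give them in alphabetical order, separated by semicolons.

by no; no when; when by; when no; when when

Bigram counts meeting the condition (more than once):
  by no: 3
  no when: 4
  when by: 3
  when no: 2
  when when: 3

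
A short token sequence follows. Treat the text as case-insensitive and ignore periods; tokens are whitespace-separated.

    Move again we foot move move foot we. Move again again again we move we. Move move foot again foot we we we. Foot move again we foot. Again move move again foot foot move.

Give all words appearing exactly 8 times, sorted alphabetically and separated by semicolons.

Unigram counts meeting the condition (exactly 8 times):
  again: 8
  foot: 8
  we: 8

again; foot; we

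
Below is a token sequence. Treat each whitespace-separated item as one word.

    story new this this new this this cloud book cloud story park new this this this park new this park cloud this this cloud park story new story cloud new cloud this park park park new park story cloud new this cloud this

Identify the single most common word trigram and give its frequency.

Trigram frequencies (highest first):
  new this this: 3
  this this cloud: 2
  park new this: 2
  story cloud new: 2
  story new this: 1
  this this new: 1
  … (30 more, each ≤ 1)

"new this this", 3 times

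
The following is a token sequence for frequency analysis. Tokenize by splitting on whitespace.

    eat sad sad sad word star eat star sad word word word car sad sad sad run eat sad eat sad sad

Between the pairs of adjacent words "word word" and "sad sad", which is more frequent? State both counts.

"sad sad" (5 vs 2)

"word word": 2 occurrences
"sad sad": 5 occurrences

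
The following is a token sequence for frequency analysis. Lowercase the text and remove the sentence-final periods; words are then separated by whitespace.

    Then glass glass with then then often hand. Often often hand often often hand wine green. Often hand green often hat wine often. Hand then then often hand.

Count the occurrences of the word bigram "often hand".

6

Scanning the 27 overlapping bigram windows for "often hand":
  position 7–8: often hand
  position 10–11: often hand
  position 13–14: often hand
  position 17–18: often hand
  position 23–24: often hand
  position 27–28: often hand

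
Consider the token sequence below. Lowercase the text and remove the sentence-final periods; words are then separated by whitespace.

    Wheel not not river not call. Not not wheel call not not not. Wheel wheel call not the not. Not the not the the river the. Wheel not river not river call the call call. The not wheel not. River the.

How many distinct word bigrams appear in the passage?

19

41 tokens → 40 bigram windows in total.
Repeated bigrams (each contributes count−1 duplicates):
  not not: 5
  not river: 4
  call not: 3
  not the: 3
  not wheel: 3
  the not: 3
  wheel not: 3
  call the: 2
  … (3 more repeated)
21 duplicate windows → 40 − 21 = 19 distinct.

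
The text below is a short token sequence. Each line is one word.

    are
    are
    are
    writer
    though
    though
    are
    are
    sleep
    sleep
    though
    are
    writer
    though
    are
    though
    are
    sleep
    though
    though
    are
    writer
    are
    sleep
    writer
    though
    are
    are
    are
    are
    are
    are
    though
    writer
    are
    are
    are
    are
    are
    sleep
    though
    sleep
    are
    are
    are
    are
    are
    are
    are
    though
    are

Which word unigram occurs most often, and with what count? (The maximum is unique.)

"are", 29 times

Unigram frequencies (highest first):
  are: 29
  though: 11
  sleep: 6
  writer: 5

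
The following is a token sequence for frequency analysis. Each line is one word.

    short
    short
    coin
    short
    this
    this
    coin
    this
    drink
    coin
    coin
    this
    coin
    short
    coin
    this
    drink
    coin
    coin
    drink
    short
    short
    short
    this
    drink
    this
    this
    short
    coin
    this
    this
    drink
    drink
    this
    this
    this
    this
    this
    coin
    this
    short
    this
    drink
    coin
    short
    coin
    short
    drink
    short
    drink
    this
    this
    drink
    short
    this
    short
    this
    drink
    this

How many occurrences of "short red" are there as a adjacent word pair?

Scanning the 58 overlapping bigram windows for "short red":
  (none found)

0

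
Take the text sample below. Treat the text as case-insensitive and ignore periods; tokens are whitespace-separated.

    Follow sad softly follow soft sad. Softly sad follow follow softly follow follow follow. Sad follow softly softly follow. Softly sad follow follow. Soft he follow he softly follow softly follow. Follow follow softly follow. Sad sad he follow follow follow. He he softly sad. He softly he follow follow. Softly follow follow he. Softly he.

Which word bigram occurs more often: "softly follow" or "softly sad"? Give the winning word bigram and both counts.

"softly follow": 7 occurrences
"softly sad": 3 occurrences

"softly follow" (7 vs 3)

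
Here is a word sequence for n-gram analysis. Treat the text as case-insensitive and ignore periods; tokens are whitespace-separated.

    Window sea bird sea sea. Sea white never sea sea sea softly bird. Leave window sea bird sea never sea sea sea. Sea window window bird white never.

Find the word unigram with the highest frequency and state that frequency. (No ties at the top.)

Unigram frequencies (highest first):
  sea: 13
  window: 4
  bird: 4
  never: 3
  white: 2
  softly: 1
  … (1 more, each ≤ 1)

"sea", 13 times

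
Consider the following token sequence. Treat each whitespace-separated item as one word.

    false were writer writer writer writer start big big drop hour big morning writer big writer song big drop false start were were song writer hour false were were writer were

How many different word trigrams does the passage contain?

28

31 tokens → 29 trigram windows in total.
Repeated trigrams (each contributes count−1 duplicates):
  writer writer writer: 2
1 duplicate windows → 29 − 1 = 28 distinct.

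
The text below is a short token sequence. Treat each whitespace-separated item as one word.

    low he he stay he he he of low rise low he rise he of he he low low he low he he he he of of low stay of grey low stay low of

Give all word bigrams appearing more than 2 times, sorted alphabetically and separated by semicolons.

Bigram counts meeting the condition (more than 2 times):
  he he: 7
  he of: 3
  low he: 4

he he; he of; low he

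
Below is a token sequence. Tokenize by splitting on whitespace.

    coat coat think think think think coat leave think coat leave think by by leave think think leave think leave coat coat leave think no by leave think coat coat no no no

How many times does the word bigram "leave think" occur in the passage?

Scanning the 32 overlapping bigram windows for "leave think":
  position 8–9: leave think
  position 11–12: leave think
  position 15–16: leave think
  position 18–19: leave think
  position 23–24: leave think
  position 27–28: leave think

6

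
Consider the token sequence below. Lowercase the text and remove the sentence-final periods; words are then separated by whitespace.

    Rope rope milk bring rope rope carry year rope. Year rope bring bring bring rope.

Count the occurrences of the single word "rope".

Scanning the 15 tokens for "rope":
  position 1: rope
  position 2: rope
  position 5: rope
  position 6: rope
  position 9: rope
  position 11: rope
  position 15: rope

7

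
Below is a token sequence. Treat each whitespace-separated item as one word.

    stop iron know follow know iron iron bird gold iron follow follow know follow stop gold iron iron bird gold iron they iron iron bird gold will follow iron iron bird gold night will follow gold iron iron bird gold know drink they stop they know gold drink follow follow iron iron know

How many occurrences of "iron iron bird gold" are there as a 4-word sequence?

Scanning the 50 overlapping 4-gram windows for "iron iron bird gold":
  position 6–9: iron iron bird gold
  position 17–20: iron iron bird gold
  position 23–26: iron iron bird gold
  position 29–32: iron iron bird gold
  position 37–40: iron iron bird gold

5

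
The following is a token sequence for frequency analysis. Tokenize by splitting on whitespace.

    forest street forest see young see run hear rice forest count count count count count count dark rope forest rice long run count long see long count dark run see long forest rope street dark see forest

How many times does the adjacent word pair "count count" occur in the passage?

5

Scanning the 36 overlapping bigram windows for "count count":
  position 11–12: count count
  position 12–13: count count
  position 13–14: count count
  position 14–15: count count
  position 15–16: count count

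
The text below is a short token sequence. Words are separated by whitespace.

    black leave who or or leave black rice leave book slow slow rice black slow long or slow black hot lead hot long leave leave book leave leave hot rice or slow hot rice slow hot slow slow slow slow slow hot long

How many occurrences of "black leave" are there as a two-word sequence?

Scanning the 42 overlapping bigram windows for "black leave":
  position 1–2: black leave

1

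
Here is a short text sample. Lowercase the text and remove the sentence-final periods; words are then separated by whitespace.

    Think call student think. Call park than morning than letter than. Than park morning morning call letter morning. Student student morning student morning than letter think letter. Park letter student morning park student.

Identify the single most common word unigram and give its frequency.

Unigram frequencies (highest first):
  morning: 7
  student: 6
  than: 5
  letter: 5
  park: 4
  think: 3
  … (1 more, each ≤ 3)

"morning", 7 times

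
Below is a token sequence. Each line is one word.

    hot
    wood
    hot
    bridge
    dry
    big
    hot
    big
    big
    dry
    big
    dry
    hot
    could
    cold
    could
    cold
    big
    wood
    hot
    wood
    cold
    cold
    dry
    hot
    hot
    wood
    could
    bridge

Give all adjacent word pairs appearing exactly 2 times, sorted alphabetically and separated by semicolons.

Bigram counts meeting the condition (exactly 2 times):
  big dry: 2
  could cold: 2
  dry big: 2
  dry hot: 2
  wood hot: 2

big dry; could cold; dry big; dry hot; wood hot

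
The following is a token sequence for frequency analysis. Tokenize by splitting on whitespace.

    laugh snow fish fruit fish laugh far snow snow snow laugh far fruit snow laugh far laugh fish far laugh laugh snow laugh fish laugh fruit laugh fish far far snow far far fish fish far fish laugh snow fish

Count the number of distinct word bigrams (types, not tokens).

40 tokens → 39 bigram windows in total.
Repeated bigrams (each contributes count−1 duplicates):
  fish far: 3
  fish laugh: 3
  laugh far: 3
  laugh fish: 3
  laugh snow: 3
  snow laugh: 3
  far far: 2
  far fish: 2
  … (4 more repeated)
18 duplicate windows → 39 − 18 = 21 distinct.

21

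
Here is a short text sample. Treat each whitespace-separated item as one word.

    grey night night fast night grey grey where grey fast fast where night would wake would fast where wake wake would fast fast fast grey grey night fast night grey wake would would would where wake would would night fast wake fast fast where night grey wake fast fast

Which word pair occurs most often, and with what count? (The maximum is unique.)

Bigram frequencies (highest first):
  fast fast: 5
  wake would: 4
  night fast: 3
  night grey: 3
  fast where: 3
  would would: 3
  … (19 more, each ≤ 2)

"fast fast", 5 times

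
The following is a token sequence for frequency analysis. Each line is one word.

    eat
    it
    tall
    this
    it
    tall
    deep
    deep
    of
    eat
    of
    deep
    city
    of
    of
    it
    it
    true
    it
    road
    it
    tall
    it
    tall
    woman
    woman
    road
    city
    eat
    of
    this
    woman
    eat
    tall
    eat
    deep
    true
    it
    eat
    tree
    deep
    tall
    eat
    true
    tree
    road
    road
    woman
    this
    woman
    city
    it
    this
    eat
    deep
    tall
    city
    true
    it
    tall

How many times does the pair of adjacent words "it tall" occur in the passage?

5

Scanning the 59 overlapping bigram windows for "it tall":
  position 2–3: it tall
  position 5–6: it tall
  position 21–22: it tall
  position 23–24: it tall
  position 59–60: it tall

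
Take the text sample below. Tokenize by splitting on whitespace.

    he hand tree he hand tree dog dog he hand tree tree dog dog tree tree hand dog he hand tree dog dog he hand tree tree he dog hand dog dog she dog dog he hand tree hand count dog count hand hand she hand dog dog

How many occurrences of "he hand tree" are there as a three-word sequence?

Scanning the 46 overlapping trigram windows for "he hand tree":
  position 1–3: he hand tree
  position 4–6: he hand tree
  position 9–11: he hand tree
  position 19–21: he hand tree
  position 24–26: he hand tree
  position 36–38: he hand tree

6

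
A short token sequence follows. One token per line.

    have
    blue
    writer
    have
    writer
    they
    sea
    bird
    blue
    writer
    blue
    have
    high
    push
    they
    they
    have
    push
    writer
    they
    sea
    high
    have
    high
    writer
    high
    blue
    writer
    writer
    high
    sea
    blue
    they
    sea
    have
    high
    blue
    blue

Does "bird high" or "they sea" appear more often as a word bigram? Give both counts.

"bird high": 0 occurrences
"they sea": 3 occurrences

"they sea" (3 vs 0)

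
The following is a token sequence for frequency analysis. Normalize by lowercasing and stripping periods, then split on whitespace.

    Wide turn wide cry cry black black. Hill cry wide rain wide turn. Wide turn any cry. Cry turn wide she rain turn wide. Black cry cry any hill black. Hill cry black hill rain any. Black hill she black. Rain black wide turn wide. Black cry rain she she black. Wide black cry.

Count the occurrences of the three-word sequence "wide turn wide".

Scanning the 52 overlapping trigram windows for "wide turn wide":
  position 1–3: wide turn wide
  position 12–14: wide turn wide
  position 43–45: wide turn wide

3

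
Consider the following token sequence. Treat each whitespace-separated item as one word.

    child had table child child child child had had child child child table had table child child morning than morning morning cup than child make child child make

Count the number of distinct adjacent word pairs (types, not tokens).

17

28 tokens → 27 bigram windows in total.
Repeated bigrams (each contributes count−1 duplicates):
  child child: 7
  child had: 2
  child make: 2
  had table: 2
  table child: 2
10 duplicate windows → 27 − 10 = 17 distinct.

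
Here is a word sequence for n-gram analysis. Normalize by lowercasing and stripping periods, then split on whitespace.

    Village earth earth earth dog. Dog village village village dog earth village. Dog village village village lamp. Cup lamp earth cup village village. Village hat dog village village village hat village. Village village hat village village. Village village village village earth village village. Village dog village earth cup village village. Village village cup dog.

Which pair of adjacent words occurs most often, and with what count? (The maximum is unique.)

"village village", 20 times

Bigram frequencies (highest first):
  village village: 20
  dog village: 4
  village earth: 3
  village dog: 3
  village hat: 3
  earth earth: 2
  … (14 more, each ≤ 2)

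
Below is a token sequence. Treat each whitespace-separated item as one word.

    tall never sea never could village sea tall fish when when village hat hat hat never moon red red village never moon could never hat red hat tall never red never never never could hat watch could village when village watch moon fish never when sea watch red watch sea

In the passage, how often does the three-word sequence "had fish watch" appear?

0

Scanning the 48 overlapping trigram windows for "had fish watch":
  (none found)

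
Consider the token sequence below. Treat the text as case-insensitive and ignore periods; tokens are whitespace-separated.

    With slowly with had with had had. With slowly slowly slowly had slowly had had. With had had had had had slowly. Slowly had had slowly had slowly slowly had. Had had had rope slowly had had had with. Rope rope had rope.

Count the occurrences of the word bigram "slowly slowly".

Scanning the 42 overlapping bigram windows for "slowly slowly":
  position 9–10: slowly slowly
  position 10–11: slowly slowly
  position 22–23: slowly slowly
  position 28–29: slowly slowly

4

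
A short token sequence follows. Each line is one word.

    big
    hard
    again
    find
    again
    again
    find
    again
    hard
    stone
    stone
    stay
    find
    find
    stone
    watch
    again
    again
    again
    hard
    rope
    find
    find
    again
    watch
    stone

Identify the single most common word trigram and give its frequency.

Trigram frequencies (highest first):
  again find again: 2
  big hard again: 1
  hard again find: 1
  find again again: 1
  again again find: 1
  find again hard: 1
  … (17 more, each ≤ 1)

"again find again", 2 times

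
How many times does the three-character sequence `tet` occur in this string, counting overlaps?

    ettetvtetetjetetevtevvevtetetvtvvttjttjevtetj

Sliding a length-3 window over the 45 characters (43 positions):
  position 3–5: tet
  position 7–9: tet
  position 9–11: tet
  position 14–16: tet
  position 25–27: tet
  position 27–29: tet
  position 42–44: tet

7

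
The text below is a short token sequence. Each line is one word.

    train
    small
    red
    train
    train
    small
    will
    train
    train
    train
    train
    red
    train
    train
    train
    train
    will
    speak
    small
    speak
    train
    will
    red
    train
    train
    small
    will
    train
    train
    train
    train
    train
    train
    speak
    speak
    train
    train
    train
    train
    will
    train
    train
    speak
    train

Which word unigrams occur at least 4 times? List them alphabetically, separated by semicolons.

small; speak; train; will

Unigram counts meeting the condition (at least 4 times):
  small: 4
  speak: 5
  train: 27
  will: 5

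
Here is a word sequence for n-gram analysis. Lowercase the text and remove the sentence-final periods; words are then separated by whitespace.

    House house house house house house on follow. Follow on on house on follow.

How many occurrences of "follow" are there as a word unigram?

3

Scanning the 14 tokens for "follow":
  position 8: follow
  position 9: follow
  position 14: follow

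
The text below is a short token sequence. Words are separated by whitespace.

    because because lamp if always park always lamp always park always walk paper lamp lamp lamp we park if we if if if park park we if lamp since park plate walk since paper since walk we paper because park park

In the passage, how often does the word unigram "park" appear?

8

Scanning the 41 tokens for "park":
  position 6: park
  position 10: park
  position 18: park
  position 24: park
  position 25: park
  position 30: park
  position 40: park
  position 41: park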